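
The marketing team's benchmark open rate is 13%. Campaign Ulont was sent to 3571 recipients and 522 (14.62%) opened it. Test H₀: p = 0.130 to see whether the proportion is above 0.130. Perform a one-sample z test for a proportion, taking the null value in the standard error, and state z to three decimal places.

p̂ = 522/3571 = 0.146178.
Standard error under H₀: √(0.13×0.87/3571) = 0.005628.
z = (0.146178 − 0.13)/0.005628 = 0.016178/0.005628 = 2.875.

z = 2.875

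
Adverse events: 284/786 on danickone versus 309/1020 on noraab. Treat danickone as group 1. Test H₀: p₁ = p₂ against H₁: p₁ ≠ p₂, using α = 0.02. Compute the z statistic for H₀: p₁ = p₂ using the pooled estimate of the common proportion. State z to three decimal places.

z = 2.619

p̂₁ = 284/786 = 0.36132, p̂₂ = 309/1020 = 0.30294.
Pooled p̂ = (284+309)/(786+1020) = 593/1806 = 0.32835.
SE = √(0.220536 × 0.00225266) = 0.02229.
z = (0.36132 − 0.30294)/0.02229 = 0.05838/0.02229 = 2.619.
p-value = 2·P(Z > 2.619) ≈ 0.0088; since p < α = 0.02, reject H₀.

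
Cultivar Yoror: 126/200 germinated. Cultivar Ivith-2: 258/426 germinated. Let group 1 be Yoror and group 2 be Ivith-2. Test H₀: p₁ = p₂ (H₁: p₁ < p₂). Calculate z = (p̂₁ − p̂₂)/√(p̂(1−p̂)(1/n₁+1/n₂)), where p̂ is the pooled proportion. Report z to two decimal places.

z = 0.58

p̂₁ = 126/200 = 0.63000, p̂₂ = 258/426 = 0.60563.
Pooled p̂ = (126+258)/(200+426) = 384/626 = 0.61342.
SE = √(p̂(1−p̂)(1/n₁+1/n₂)) = √(0.61342·0.38658·0.00734742) = √(0.00174234) = 0.04174.
z = (0.63000 − 0.60563)/0.04174 = 0.02437/0.04174 = 0.58.
p-value = P(Z < 0.584) ≈ 0.7203.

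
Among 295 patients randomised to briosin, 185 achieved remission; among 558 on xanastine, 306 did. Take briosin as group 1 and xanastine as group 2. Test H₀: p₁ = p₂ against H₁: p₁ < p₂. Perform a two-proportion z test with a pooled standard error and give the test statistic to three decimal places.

z = 2.213

p̂₁ = 185/295 = 0.62712, p̂₂ = 306/558 = 0.54839.
Pooled p̂ = (185+306)/(295+558) = 491/853 = 0.57562.
SE = √(p̂(1−p̂)(1/n₁+1/n₂)) = √(0.57562·0.42438·0.00518195) = √(0.00126586) = 0.03558.
z = (0.62712 − 0.54839)/0.03558 = 0.07873/0.03558 = 2.213.
p-value = P(Z < 2.213) ≈ 0.9865.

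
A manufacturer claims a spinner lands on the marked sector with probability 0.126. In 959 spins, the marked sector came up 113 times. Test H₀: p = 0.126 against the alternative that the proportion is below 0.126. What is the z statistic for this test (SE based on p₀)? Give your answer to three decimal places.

z = -0.762

p̂ = 113/959 ≈ 0.11783.
Under H₀, SE = √(0.126·0.874/959) = √(0.000114832) = 0.01072.
z = (0.11783 − 0.126)/0.01072 = -0.00817/0.01072 = -0.762.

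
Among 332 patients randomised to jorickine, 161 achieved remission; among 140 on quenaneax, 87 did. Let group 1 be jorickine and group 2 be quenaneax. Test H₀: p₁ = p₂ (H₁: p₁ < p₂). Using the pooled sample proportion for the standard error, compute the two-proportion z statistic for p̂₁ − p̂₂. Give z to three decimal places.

p̂₁ = 161/332 ≈ 0.48494, p̂₂ = 87/140 ≈ 0.62143.
Pooled p̂ = (161+87)/(332+140) = 248/472 = 0.52542.
SE = √(p̂(1−p̂)(1/n₁+1/n₂)) = √(0.52542·0.47458·0.0101549) = √(0.00253216) = 0.05032.
z = (0.48494 − 0.62143)/0.05032 = -0.13649/0.05032 = -2.712.
p-value = P(Z < -2.712) ≈ 0.0033.

z = -2.712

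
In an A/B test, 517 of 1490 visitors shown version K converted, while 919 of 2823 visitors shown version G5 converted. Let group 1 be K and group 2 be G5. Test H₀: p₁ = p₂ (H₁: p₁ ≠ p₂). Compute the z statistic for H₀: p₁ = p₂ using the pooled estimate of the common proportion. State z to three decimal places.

z = 1.421

p̂₁ = 517/1490 ≈ 0.34698, p̂₂ = 919/2823 ≈ 0.32554.
Pooled p̂ = (517+919)/(1490+2823) = 1436/4313 = 0.33295.
SE = √(p̂(1−p̂)(1/n₁+1/n₂)) = √(0.33295·0.66705·0.00102537) = √(0.000227729) = 0.01509.
z = (0.34698 − 0.32554)/0.01509 = 0.02144/0.01509 = 1.421.
p-value = 2·P(Z > 1.421) ≈ 0.1554.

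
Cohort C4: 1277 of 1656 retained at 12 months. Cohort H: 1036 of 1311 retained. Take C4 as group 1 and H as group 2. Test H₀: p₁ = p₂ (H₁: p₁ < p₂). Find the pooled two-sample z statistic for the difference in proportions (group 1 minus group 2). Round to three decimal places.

p̂₁ = 1277/1656 = 0.771135, p̂₂ = 1036/1311 = 0.790236.
Pooled p̂ = (1277+1036)/(1656+1311) = 2313/2967 = 0.779575.
SE = √(p̂(1−p̂)(1/n₁+1/n₂)) = √(0.779575·0.220425·0.00136664) = √(0.00023484) = 0.015325.
z = (0.771135 − 0.790236)/0.015325 = -0.019101/0.015325 = -1.246.

z = -1.246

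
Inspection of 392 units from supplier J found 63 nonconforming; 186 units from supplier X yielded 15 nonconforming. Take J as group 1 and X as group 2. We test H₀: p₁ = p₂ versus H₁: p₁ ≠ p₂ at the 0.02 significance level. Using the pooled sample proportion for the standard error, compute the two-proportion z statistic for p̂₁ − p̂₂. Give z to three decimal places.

p̂₁ = 63/392 ≈ 0.16071, p̂₂ = 15/186 ≈ 0.08065.
Pooled p̂ = (63+15)/(392+186) = 78/578 = 0.13495.
SE = √(0.116737 × 0.00792736) = 0.03042.
z = (0.16071 − 0.08065)/0.03042 = 0.08006/0.03042 = 2.632.
p-value = 2·P(Z > 2.632) ≈ 0.0085, so at α = 0.02 we reject H₀.

z = 2.632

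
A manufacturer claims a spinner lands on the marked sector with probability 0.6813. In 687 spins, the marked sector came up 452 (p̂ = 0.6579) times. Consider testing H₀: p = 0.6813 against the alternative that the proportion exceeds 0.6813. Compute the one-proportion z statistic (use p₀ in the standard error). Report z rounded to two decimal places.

z = -1.31

p̂ = 452/687 ≈ 0.6579.
Standard error under H₀: √(0.6813×0.3187/687) = 0.0178.
z = (0.6579 − 0.6813)/0.0178 = -0.0234/0.0178 = -1.31.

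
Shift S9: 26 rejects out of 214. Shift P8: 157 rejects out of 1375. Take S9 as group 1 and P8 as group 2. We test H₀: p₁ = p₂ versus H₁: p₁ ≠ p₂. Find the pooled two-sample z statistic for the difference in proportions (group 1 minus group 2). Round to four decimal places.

p̂₁ = 26/214 ≈ 0.1214953, p̂₂ = 157/1375 ≈ 0.1141818.
Pooled p̂ = (26+157)/(214+1375) = 183/1589 = 0.1151668.
SE = √(0.101903 × 0.00540017) = 0.0234584.
z = (0.1214953 − 0.1141818)/0.0234584 = 0.0073135/0.0234584 = 0.3118.

z = 0.3118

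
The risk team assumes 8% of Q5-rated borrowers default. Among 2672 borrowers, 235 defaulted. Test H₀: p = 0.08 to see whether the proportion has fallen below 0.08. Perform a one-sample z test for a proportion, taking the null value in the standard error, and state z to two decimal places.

p̂ = 235/2672 = 0.08795.
Under H₀, SE = √(0.08·0.92/2672) = √(2.75449e-05) = 0.00525.
z = (0.08795 − 0.08)/0.00525 = 0.00795/0.00525 = 1.51.

z = 1.51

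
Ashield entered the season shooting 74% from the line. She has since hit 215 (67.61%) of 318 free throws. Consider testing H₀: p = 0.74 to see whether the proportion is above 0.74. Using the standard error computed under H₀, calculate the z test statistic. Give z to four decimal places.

z = -2.5978

p̂ = 215/318 ≈ 0.676101.
Standard error under H₀: √(0.74×0.26/318) = 0.024597.
z = (0.676101 − 0.74)/0.024597 = -0.063899/0.024597 = -2.5978.
p-value = P(Z > -2.598) ≈ 0.9953.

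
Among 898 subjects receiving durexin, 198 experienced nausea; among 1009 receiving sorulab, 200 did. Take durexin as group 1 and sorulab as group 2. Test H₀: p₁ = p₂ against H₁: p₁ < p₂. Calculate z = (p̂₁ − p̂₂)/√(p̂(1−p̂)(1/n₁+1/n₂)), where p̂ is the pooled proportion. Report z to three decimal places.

z = 1.195

p̂₁ = 198/898 ≈ 0.22049, p̂₂ = 200/1009 ≈ 0.19822.
Pooled p̂ = (198+200)/(898+1009) = 398/1907 = 0.20870.
SE = √(0.165147 × 0.00210467) = 0.01864.
z = (0.22049 − 0.19822)/0.01864 = 0.02227/0.01864 = 1.195.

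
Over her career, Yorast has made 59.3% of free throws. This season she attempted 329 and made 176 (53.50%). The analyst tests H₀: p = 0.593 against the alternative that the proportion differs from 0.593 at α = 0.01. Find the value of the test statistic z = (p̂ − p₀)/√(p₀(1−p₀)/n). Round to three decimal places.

p̂ = 176/329 ≈ 0.534954.
Under H₀, SE = √(0.593·0.407/329) = √(0.00073359) = 0.027085.
z = (0.534954 − 0.593)/0.027085 = -0.058046/0.027085 = -2.143.
Two-sided p-value ≈ 2·Φ(−2.143) = 0.0321; since p > α = 0.01, fail to reject H₀.

z = -2.143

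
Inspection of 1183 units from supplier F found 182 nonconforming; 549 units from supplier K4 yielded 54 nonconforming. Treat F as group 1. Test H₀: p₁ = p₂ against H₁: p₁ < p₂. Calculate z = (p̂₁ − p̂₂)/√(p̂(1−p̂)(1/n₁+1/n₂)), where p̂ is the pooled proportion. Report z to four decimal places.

z = 3.1319

p̂₁ = 182/1183 = 0.153846, p̂₂ = 54/549 = 0.098361.
Pooled p̂ = (182+54)/(1183+549) = 236/1732 = 0.136259.
SE = √(0.117692 × 0.0026668) = 0.017716.
z = (0.153846 − 0.098361)/0.017716 = 0.055485/0.017716 = 3.1319.
p-value = P(Z < 3.132) ≈ 0.9991.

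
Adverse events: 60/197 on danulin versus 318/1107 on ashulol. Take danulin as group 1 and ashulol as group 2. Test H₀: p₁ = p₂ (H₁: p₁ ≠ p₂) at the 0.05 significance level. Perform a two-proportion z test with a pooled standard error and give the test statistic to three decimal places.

z = 0.493

p̂₁ = 60/197 ≈ 0.30457, p̂₂ = 318/1107 ≈ 0.28726.
Pooled p̂ = (60+318)/(197+1107) = 378/1304 = 0.28988.
SE = √(p̂(1−p̂)(1/n₁+1/n₂)) = √(0.28988·0.71012·0.00597948) = √(0.00123087) = 0.03508.
z = (0.30457 − 0.28726)/0.03508 = 0.01731/0.03508 = 0.493.
Two-sided p-value ≈ 2·Φ(−0.493) = 0.6218, so at α = 0.05 we fail to reject H₀.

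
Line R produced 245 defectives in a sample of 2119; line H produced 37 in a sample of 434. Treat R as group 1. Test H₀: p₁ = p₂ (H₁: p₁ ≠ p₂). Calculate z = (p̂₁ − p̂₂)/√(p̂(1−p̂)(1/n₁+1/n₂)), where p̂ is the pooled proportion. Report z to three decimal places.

z = 1.839

p̂₁ = 245/2119 = 0.115621, p̂₂ = 37/434 = 0.085253.
Pooled p̂ = (245+37)/(2119+434) = 282/2553 = 0.110458.
SE = √(0.0982573 × 0.00277607) = 0.016516.
z = (0.115621 − 0.085253)/0.016516 = 0.030368/0.016516 = 1.839.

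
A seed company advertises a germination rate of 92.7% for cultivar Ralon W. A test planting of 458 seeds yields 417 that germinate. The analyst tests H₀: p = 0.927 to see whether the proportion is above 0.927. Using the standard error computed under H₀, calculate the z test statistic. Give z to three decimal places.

p̂ = 417/458 ≈ 0.91048.
Standard error under H₀: √(0.927×0.073/458) = 0.01216.
z = (0.91048 − 0.927)/0.01216 = -0.01652/0.01216 = -1.359.
p-value = P(Z > -1.359) ≈ 0.9129.

z = -1.359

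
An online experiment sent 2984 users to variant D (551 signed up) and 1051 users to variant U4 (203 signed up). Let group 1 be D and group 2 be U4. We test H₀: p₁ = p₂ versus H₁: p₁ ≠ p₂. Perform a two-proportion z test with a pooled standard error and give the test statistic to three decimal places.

p̂₁ = 551/2984 = 0.18465, p̂₂ = 203/1051 = 0.19315.
Pooled p̂ = (551+203)/(2984+1051) = 754/4035 = 0.18686.
SE = √(0.151946 × 0.0012866) = 0.01398.
z = (0.18465 − 0.19315)/0.01398 = -0.00850/0.01398 = -0.608.

z = -0.608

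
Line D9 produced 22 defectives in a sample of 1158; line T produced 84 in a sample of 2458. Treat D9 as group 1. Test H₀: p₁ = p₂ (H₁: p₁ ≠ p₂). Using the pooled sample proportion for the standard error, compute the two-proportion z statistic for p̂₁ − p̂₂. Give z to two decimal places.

z = -2.52

p̂₁ = 22/1158 ≈ 0.01900, p̂₂ = 84/2458 ≈ 0.03417.
Pooled p̂ = (22+84)/(1158+2458) = 106/3616 = 0.02931.
SE = √(0.0284548 × 0.00127039) = 0.00601.
z = (0.01900 − 0.03417)/0.00601 = -0.01517/0.00601 = -2.52.
p-value = 2·P(Z > 2.524) ≈ 0.0116.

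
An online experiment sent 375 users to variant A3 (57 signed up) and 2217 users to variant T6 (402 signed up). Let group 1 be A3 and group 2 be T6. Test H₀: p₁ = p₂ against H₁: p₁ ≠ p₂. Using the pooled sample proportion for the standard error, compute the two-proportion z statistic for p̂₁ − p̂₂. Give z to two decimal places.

p̂₁ = 57/375 = 0.1520, p̂₂ = 402/2217 = 0.1813.
Pooled p̂ = (57+402)/(375+2217) = 459/2592 = 0.1771.
SE = √(0.145725 × 0.00311773) = 0.0213.
z = (0.1520 − 0.1813)/0.0213 = -0.0293/0.0213 = -1.38.

z = -1.38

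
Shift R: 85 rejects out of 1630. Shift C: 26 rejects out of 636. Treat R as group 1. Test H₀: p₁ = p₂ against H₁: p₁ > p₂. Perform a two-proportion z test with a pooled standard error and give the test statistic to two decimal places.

p̂₁ = 85/1630 = 0.05215, p̂₂ = 26/636 = 0.04088.
Pooled p̂ = (85+26)/(1630+636) = 111/2266 = 0.04898.
SE = √(0.0465855 × 0.00218582) = 0.01009.
z = (0.05215 − 0.04088)/0.01009 = 0.01127/0.01009 = 1.12.
p-value = P(Z > 1.117) ≈ 0.1321.

z = 1.12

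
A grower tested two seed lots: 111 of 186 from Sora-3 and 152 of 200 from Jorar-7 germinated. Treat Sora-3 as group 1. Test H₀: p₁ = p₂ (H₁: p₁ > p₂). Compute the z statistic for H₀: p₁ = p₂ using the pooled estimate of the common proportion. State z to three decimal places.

z = -3.439

p̂₁ = 111/186 ≈ 0.59677, p̂₂ = 152/200 ≈ 0.76000.
Pooled p̂ = (111+152)/(186+200) = 263/386 = 0.68135.
SE = √(0.217113 × 0.0103763) = 0.04746.
z = (0.59677 − 0.76000)/0.04746 = -0.16323/0.04746 = -3.439.
p-value = P(Z > -3.439) ≈ 0.9997.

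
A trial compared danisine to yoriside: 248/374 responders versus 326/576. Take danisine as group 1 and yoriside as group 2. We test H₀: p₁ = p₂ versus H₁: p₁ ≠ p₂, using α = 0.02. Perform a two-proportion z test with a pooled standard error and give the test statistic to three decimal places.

z = 2.991

p̂₁ = 248/374 = 0.66310, p̂₂ = 326/576 = 0.56597.
Pooled p̂ = (248+326)/(374+576) = 574/950 = 0.60421.
SE = √(p̂(1−p̂)(1/n₁+1/n₂)) = √(0.60421·0.39579·0.00440991) = √(0.00105459) = 0.03247.
z = (0.66310 − 0.56597)/0.03247 = 0.09713/0.03247 = 2.991.
Two-sided p-value ≈ 2·Φ(−2.991) = 0.0028; since p < α = 0.02, reject H₀.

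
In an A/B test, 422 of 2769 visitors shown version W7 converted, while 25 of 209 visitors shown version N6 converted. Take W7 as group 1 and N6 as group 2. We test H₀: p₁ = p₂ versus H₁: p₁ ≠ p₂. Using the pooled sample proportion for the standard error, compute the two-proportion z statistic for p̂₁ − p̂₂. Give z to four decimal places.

p̂₁ = 422/2769 = 0.152402, p̂₂ = 25/209 = 0.119617.
Pooled p̂ = (422+25)/(2769+209) = 447/2978 = 0.150101.
SE = √(p̂(1−p̂)(1/n₁+1/n₂)) = √(0.150101·0.849899·0.00514583) = √(0.000656456) = 0.025621.
z = (0.152402 − 0.119617)/0.025621 = 0.032785/0.025621 = 1.2796.

z = 1.2796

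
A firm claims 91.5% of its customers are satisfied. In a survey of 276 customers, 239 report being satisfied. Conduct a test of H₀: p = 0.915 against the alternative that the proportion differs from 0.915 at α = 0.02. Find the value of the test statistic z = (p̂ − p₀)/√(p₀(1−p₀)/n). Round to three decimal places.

z = -2.922

p̂ = 239/276 ≈ 0.86594.
SE = √(p₀(1−p₀)/n) = √(0.077775/276) = 0.01679.
z = (0.86594 − 0.915)/0.01679 = -0.04906/0.01679 = -2.922.
Two-sided p-value ≈ 2·Φ(−2.922) = 0.0035, so at α = 0.02 we reject H₀.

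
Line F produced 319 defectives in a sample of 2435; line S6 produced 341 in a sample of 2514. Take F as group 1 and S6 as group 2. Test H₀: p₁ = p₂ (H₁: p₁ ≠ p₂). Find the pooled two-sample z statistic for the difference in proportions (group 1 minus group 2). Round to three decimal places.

p̂₁ = 319/2435 ≈ 0.13101, p̂₂ = 341/2514 ≈ 0.13564.
Pooled p̂ = (319+341)/(2435+2514) = 660/4949 = 0.13336.
SE = √(0.115575 × 0.00080845) = 0.00967.
z = (0.13101 − 0.13564)/0.00967 = -0.00463/0.00967 = -0.479.

z = -0.479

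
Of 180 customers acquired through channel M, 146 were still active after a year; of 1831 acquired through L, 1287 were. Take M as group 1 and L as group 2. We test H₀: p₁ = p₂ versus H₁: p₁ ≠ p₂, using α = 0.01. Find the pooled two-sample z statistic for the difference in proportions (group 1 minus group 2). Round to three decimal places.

p̂₁ = 146/180 ≈ 0.81111, p̂₂ = 1287/1831 ≈ 0.70289.
Pooled p̂ = (146+1287)/(180+1831) = 1433/2011 = 0.71258.
SE = √(p̂(1−p̂)(1/n₁+1/n₂)) = √(0.71258·0.28742·0.00610171) = √(0.00124969) = 0.03535.
z = (0.81111 − 0.70289)/0.03535 = 0.10822/0.03535 = 3.061.
p-value = 2·P(Z > 3.061) ≈ 0.0022, so at α = 0.01 we reject H₀.

z = 3.061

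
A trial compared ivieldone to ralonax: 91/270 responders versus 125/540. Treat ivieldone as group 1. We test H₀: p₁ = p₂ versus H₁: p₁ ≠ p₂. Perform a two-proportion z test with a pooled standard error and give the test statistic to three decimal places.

p̂₁ = 91/270 = 0.337037, p̂₂ = 125/540 = 0.231481.
Pooled p̂ = (91+125)/(270+540) = 216/810 = 0.266667.
SE = √(p̂(1−p̂)(1/n₁+1/n₂)) = √(0.266667·0.733333·0.00555556) = √(0.00108642) = 0.032961.
z = (0.337037 − 0.231481)/0.032961 = 0.105556/0.032961 = 3.202.

z = 3.202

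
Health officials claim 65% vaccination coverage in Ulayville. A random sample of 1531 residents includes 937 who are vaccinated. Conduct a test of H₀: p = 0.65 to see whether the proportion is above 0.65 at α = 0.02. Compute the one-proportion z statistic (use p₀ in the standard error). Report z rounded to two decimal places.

p̂ = 937/1531 ≈ 0.61202.
Standard error under H₀: √(0.65×0.35/1531) = 0.01219.
z = (0.61202 − 0.65)/0.01219 = -0.03798/0.01219 = -3.12.
p-value = P(Z > -3.116) ≈ 0.9991. With α = 0.02, fail to reject H₀.

z = -3.12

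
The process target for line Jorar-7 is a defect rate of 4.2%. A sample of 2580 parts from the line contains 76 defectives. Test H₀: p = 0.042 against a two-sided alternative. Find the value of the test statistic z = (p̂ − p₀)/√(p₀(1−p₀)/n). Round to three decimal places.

p̂ = 76/2580 = 0.029457.
SE = √(p₀(1−p₀)/n) = √(0.040236/2580) = 0.003949.
z = (0.029457 − 0.042)/0.003949 = -0.012543/0.003949 = -3.176.
p-value = 2·P(Z > 3.176) ≈ 0.0015.

z = -3.176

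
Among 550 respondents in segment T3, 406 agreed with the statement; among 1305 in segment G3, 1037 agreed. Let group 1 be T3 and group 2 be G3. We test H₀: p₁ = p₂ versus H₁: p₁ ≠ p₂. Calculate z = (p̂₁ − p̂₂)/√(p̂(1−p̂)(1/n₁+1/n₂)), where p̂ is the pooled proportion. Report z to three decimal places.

z = -2.672

p̂₁ = 406/550 = 0.73818, p̂₂ = 1037/1305 = 0.79464.
Pooled p̂ = (406+1037)/(550+1305) = 1443/1855 = 0.77790.
SE = √(p̂(1−p̂)(1/n₁+1/n₂)) = √(0.77790·0.22210·0.00258447) = √(0.000446526) = 0.02113.
z = (0.73818 − 0.79464)/0.02113 = -0.05646/0.02113 = -2.672.
p-value = 2·P(Z > 2.672) ≈ 0.0075.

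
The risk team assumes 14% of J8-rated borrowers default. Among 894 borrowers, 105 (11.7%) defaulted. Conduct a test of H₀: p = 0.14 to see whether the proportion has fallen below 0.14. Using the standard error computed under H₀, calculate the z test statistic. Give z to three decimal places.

z = -1.943

p̂ = 105/894 = 0.117450.
SE = √(p₀(1−p₀)/n) = √(0.1204/894) = 0.011605.
z = (0.117450 − 0.14)/0.011605 = -0.022550/0.011605 = -1.943.
p-value = P(Z < -1.943) ≈ 0.0260.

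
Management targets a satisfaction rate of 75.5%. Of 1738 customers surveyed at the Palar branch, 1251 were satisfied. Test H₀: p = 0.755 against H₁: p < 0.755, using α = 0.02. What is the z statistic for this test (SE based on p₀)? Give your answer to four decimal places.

p̂ = 1251/1738 ≈ 0.7197929.
SE = √(p₀(1−p₀)/n) = √(0.18498/1738) = 0.0103165.
z = (0.7197929 − 0.755)/0.0103165 = -0.0352071/0.0103165 = -3.4127.
p-value = P(Z < -3.413) ≈ 0.0003. With α = 0.02, reject H₀.

z = -3.4127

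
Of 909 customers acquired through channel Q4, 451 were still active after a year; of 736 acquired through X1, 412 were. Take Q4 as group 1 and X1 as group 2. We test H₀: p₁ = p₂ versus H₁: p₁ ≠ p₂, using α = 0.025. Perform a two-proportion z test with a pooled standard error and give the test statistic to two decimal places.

p̂₁ = 451/909 = 0.4961, p̂₂ = 412/736 = 0.5598.
Pooled p̂ = (451+412)/(909+736) = 863/1645 = 0.5246.
SE = √(p̂(1−p̂)(1/n₁+1/n₂)) = √(0.5246·0.4754·0.00245881) = √(0.000613211) = 0.0248.
z = (0.4961 − 0.5598)/0.0248 = -0.0637/0.0248 = -2.57.
p-value = 2·P(Z > 2.570) ≈ 0.0102. With α = 0.025, reject H₀.

z = -2.57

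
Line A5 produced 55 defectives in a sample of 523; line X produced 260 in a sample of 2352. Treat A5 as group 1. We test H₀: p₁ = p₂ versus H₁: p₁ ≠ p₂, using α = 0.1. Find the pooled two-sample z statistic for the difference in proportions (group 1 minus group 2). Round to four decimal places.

z = -0.3564

p̂₁ = 55/523 = 0.105163, p̂₂ = 260/2352 = 0.110544.
Pooled p̂ = (55+260)/(523+2352) = 315/2875 = 0.109565.
SE = √(p̂(1−p̂)(1/n₁+1/n₂)) = √(0.109565·0.890435·0.00233722) = √(0.00022802) = 0.015100.
z = (0.105163 − 0.110544)/0.015100 = -0.005381/0.015100 = -0.3564.
p-value = 2·P(Z > 0.356) ≈ 0.7215. With α = 0.1, fail to reject H₀.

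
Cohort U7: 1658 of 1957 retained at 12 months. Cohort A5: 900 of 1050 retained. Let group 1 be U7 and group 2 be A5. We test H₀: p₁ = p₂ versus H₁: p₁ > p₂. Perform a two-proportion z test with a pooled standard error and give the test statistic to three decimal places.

p̂₁ = 1658/1957 = 0.84722, p̂₂ = 900/1050 = 0.85714.
Pooled p̂ = (1658+900)/(1957+1050) = 2558/3007 = 0.85068.
SE = √(p̂(1−p̂)(1/n₁+1/n₂)) = √(0.85068·0.14932·0.00146337) = √(0.00018588) = 0.01363.
z = (0.84722 − 0.85714)/0.01363 = -0.00992/0.01363 = -0.728.
p-value = P(Z > -0.728) ≈ 0.7667.

z = -0.728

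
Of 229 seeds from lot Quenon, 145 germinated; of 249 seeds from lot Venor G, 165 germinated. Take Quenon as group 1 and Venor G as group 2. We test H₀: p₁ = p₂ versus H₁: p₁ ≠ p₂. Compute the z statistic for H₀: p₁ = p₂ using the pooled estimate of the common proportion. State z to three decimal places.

z = -0.674

p̂₁ = 145/229 = 0.63319, p̂₂ = 165/249 = 0.66265.
Pooled p̂ = (145+165)/(229+249) = 310/478 = 0.64854.
SE = √(p̂(1−p̂)(1/n₁+1/n₂)) = √(0.64854·0.35146·0.00838288) = √(0.00191077) = 0.04371.
z = (0.63319 − 0.66265)/0.04371 = -0.02946/0.04371 = -0.674.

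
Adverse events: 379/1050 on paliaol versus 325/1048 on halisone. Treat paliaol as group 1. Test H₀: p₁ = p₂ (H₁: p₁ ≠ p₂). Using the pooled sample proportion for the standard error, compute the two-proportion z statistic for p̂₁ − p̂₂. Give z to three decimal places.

z = 2.466

p̂₁ = 379/1050 = 0.36095, p̂₂ = 325/1048 = 0.31011.
Pooled p̂ = (379+325)/(1050+1048) = 704/2098 = 0.33556.
SE = √(0.222959 × 0.00190658) = 0.02062.
z = (0.36095 − 0.31011)/0.02062 = 0.05084/0.02062 = 2.466.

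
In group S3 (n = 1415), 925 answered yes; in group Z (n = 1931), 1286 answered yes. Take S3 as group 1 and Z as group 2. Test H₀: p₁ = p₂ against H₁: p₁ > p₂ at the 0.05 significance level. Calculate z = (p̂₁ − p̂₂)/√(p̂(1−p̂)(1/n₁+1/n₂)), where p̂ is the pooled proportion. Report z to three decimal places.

z = -0.740

p̂₁ = 925/1415 = 0.65371, p̂₂ = 1286/1931 = 0.66598.
Pooled p̂ = (925+1286)/(1415+1931) = 2211/3346 = 0.66079.
SE = √(0.224147 × 0.00122458) = 0.01657.
z = (0.65371 − 0.66598)/0.01657 = -0.01227/0.01657 = -0.740.
p-value = P(Z > -0.740) ≈ 0.7705. With α = 0.05, fail to reject H₀.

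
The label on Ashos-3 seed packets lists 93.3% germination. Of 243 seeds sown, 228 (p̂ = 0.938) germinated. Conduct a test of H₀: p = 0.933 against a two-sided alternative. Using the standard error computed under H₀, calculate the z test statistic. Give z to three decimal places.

z = 0.329

p̂ = 228/243 ≈ 0.93827.
SE = √(p₀(1−p₀)/n) = √(0.062511/243) = 0.01604.
z = (0.93827 − 0.933)/0.01604 = 0.00527/0.01604 = 0.329.
p-value = 2·P(Z > 0.329) ≈ 0.7424.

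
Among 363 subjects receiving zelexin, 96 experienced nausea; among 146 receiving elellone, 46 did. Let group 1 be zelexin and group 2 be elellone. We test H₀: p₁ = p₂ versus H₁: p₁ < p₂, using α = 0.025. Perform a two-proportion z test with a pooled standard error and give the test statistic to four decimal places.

p̂₁ = 96/363 ≈ 0.2644628, p̂₂ = 46/146 ≈ 0.3150685.
Pooled p̂ = (96+46)/(363+146) = 142/509 = 0.2789784.
SE = √(p̂(1−p̂)(1/n₁+1/n₂)) = √(0.2789784·0.7210216·0.00960414) = √(0.00193187) = 0.0439530.
z = (0.2644628 − 0.3150685)/0.0439530 = -0.0506057/0.0439530 = -1.1514.
p-value = P(Z < -1.151) ≈ 0.1248; since p > α = 0.025, fail to reject H₀.

z = -1.1514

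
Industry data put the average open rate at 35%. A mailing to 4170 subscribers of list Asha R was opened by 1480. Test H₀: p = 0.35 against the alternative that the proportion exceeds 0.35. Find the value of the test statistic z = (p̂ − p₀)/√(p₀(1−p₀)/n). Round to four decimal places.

z = 0.6656

p̂ = 1480/4170 = 0.354916.
SE = √(p₀(1−p₀)/n) = √(0.2275/4170) = 0.007386.
z = (0.354916 − 0.35)/0.007386 = 0.004916/0.007386 = 0.6656.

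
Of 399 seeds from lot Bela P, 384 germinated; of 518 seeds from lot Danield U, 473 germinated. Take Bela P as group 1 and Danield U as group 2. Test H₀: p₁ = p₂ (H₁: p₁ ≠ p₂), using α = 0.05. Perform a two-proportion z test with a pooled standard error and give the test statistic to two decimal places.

p̂₁ = 384/399 = 0.9624, p̂₂ = 473/518 = 0.9131.
Pooled p̂ = (384+473)/(399+518) = 857/917 = 0.9346.
SE = √(p̂(1−p̂)(1/n₁+1/n₂)) = √(0.9346·0.0654·0.00443677) = √(0.000271306) = 0.0165.
z = (0.9624 − 0.9131)/0.0165 = 0.0493/0.0165 = 2.99.
Two-sided p-value ≈ 2·Φ(−2.992) = 0.0028; since p < α = 0.05, reject H₀.

z = 2.99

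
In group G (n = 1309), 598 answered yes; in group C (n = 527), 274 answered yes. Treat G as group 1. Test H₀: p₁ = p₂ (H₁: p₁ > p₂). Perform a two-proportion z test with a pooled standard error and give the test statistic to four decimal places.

p̂₁ = 598/1309 ≈ 0.456837, p̂₂ = 274/527 ≈ 0.519924.
Pooled p̂ = (598+274)/(1309+527) = 872/1836 = 0.474946.
SE = √(p̂(1−p̂)(1/n₁+1/n₂)) = √(0.474946·0.525054·0.00266148) = √(0.000663698) = 0.025762.
z = (0.456837 − 0.519924)/0.025762 = -0.063087/0.025762 = -2.4488.
p-value = P(Z > -2.449) ≈ 0.9928.

z = -2.4488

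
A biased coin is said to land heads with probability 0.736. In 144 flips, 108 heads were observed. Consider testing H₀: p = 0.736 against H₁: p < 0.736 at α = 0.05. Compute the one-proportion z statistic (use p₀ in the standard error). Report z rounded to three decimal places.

z = 0.381

p̂ = 108/144 = 0.75000.
Under H₀, SE = √(0.736·0.264/144) = √(0.00134933) = 0.03673.
z = (0.75000 − 0.736)/0.03673 = 0.01400/0.03673 = 0.381.
p-value = P(Z < 0.381) ≈ 0.6484, so at α = 0.05 we fail to reject H₀.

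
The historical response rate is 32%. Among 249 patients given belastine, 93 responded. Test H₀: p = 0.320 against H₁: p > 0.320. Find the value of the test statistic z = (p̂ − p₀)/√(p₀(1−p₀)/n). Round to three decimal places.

p̂ = 93/249 = 0.37349.
Under H₀, SE = √(0.32·0.68/249) = √(0.000873896) = 0.02956.
z = (0.37349 − 0.32)/0.02956 = 0.05349/0.02956 = 1.810.
p-value = P(Z > 1.810) ≈ 0.0352.

z = 1.810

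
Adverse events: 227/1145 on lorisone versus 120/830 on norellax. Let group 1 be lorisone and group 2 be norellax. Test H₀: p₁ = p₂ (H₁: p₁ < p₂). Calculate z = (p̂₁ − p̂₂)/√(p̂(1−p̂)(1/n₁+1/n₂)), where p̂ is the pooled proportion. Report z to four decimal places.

z = 3.0939

p̂₁ = 227/1145 = 0.1982533, p̂₂ = 120/830 = 0.1445783.
Pooled p̂ = (227+120)/(1145+830) = 347/1975 = 0.1756962.
SE = √(p̂(1−p̂)(1/n₁+1/n₂)) = √(0.1756962·0.8243038·0.00207818) = √(0.000300977) = 0.0173487.
z = (0.1982533 − 0.1445783)/0.0173487 = 0.0536750/0.0173487 = 3.0939.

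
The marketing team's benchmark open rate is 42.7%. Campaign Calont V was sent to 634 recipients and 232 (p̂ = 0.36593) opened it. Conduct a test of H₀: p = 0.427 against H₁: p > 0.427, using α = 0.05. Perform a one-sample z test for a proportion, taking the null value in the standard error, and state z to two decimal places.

z = -3.11

p̂ = 232/634 ≈ 0.36593.
SE = √(p₀(1−p₀)/n) = √(0.24467/634) = 0.01964.
z = (0.36593 − 0.427)/0.01964 = -0.06107/0.01964 = -3.11.
p-value = P(Z > -3.109) ≈ 0.9991. With α = 0.05, fail to reject H₀.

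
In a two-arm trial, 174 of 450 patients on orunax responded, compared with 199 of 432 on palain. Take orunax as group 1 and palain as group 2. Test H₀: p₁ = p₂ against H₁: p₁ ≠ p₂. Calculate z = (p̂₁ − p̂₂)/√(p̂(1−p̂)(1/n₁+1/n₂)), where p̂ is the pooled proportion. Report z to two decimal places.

p̂₁ = 174/450 = 0.3867, p̂₂ = 199/432 = 0.4606.
Pooled p̂ = (174+199)/(450+432) = 373/882 = 0.4229.
SE = √(p̂(1−p̂)(1/n₁+1/n₂)) = √(0.4229·0.5771·0.00453704) = √(0.00110729) = 0.0333.
z = (0.3867 − 0.4606)/0.0333 = -0.0739/0.0333 = -2.22.

z = -2.22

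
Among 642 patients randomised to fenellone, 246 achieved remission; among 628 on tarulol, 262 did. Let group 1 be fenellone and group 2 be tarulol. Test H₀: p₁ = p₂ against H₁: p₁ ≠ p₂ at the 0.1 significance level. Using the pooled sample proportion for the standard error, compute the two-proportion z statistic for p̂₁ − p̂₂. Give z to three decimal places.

p̂₁ = 246/642 ≈ 0.38318, p̂₂ = 262/628 ≈ 0.41720.
Pooled p̂ = (246+262)/(642+628) = 508/1270 = 0.40000.
SE = √(p̂(1−p̂)(1/n₁+1/n₂)) = √(0.40000·0.60000·0.00314999) = √(0.000755997) = 0.02750.
z = (0.38318 − 0.41720)/0.02750 = -0.03402/0.02750 = -1.237.
Two-sided p-value ≈ 2·Φ(−1.237) = 0.2160; since p > α = 0.1, fail to reject H₀.

z = -1.237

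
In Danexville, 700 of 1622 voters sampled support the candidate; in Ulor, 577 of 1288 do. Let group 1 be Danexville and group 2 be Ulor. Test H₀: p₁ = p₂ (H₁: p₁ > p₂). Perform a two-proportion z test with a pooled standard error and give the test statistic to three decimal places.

p̂₁ = 700/1622 = 0.43157, p̂₂ = 577/1288 = 0.44798.
Pooled p̂ = (700+577)/(1622+1288) = 1277/2910 = 0.43883.
SE = √(0.246258 × 0.00139292) = 0.01852.
z = (0.43157 − 0.44798)/0.01852 = -0.01641/0.01852 = -0.886.
p-value = P(Z > -0.886) ≈ 0.8123.

z = -0.886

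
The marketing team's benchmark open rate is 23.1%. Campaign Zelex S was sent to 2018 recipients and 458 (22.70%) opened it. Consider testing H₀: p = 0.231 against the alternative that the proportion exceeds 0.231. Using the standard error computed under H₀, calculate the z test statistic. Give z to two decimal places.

p̂ = 458/2018 = 0.2270.
Standard error under H₀: √(0.231×0.769/2018) = 0.0094.
z = (0.2270 − 0.231)/0.0094 = -0.0040/0.0094 = -0.43.

z = -0.43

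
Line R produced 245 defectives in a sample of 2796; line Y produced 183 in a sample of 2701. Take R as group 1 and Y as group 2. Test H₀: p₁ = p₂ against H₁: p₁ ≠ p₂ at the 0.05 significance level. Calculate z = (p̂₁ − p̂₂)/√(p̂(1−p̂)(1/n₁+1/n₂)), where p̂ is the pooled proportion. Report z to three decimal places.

z = 2.749

p̂₁ = 245/2796 ≈ 0.087625, p̂₂ = 183/2701 ≈ 0.067753.
Pooled p̂ = (245+183)/(2796+2701) = 428/5497 = 0.077861.
SE = √(0.0717984 × 0.000727887) = 0.007229.
z = (0.087625 − 0.067753)/0.007229 = 0.019872/0.007229 = 2.749.
Two-sided p-value ≈ 2·Φ(−2.749) = 0.0060, so at α = 0.05 we reject H₀.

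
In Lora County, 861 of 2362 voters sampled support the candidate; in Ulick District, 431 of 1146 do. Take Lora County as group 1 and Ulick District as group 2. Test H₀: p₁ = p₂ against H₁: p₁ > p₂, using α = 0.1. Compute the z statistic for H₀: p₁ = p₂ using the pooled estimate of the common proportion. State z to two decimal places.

z = -0.67

p̂₁ = 861/2362 = 0.3645, p̂₂ = 431/1146 = 0.3761.
Pooled p̂ = (861+431)/(2362+1146) = 1292/3508 = 0.3683.
SE = √(p̂(1−p̂)(1/n₁+1/n₂)) = √(0.3683·0.6317·0.00129597) = √(0.000301514) = 0.0174.
z = (0.3645 − 0.3761)/0.0174 = -0.0116/0.0174 = -0.67.
p-value = P(Z > -0.666) ≈ 0.7474; since p > α = 0.1, fail to reject H₀.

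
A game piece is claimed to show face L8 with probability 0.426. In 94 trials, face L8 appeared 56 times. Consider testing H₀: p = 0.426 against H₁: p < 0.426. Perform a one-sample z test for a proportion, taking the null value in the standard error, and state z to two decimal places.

p̂ = 56/94 ≈ 0.5957.
SE = √(p₀(1−p₀)/n) = √(0.24452/94) = 0.0510.
z = (0.5957 − 0.426)/0.0510 = 0.1697/0.0510 = 3.33.
p-value = P(Z < 3.328) ≈ 0.9996.

z = 3.33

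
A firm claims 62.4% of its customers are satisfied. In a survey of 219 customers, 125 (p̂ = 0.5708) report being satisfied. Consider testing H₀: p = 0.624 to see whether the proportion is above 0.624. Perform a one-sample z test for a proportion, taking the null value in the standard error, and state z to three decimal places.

p̂ = 125/219 = 0.57078.
SE = √(p₀(1−p₀)/n) = √(0.23462/219) = 0.03273.
z = (0.57078 − 0.624)/0.03273 = -0.05322/0.03273 = -1.626.
p-value = P(Z > -1.626) ≈ 0.9480.

z = -1.626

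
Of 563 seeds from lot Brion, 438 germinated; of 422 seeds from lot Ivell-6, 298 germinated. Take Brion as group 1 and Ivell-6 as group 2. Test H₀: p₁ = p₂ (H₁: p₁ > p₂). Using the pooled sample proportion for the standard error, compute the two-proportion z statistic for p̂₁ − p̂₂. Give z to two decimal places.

p̂₁ = 438/563 ≈ 0.77798, p̂₂ = 298/422 ≈ 0.70616.
Pooled p̂ = (438+298)/(563+422) = 736/985 = 0.74721.
SE = √(p̂(1−p̂)(1/n₁+1/n₂)) = √(0.74721·0.25279·0.00414587) = √(0.000783105) = 0.02798.
z = (0.77798 − 0.70616)/0.02798 = 0.07182/0.02798 = 2.57.
p-value = P(Z > 2.566) ≈ 0.0051.

z = 2.57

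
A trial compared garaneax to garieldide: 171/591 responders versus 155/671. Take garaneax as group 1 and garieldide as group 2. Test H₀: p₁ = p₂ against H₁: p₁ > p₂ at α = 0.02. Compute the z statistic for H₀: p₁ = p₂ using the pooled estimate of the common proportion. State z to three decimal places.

z = 2.363

p̂₁ = 171/591 = 0.28934, p̂₂ = 155/671 = 0.23100.
Pooled p̂ = (171+155)/(591+671) = 326/1262 = 0.25832.
SE = √(0.191591 × 0.00318236) = 0.02469.
z = (0.28934 − 0.23100)/0.02469 = 0.05834/0.02469 = 2.363.
p-value = P(Z > 2.363) ≈ 0.0091. With α = 0.02, reject H₀.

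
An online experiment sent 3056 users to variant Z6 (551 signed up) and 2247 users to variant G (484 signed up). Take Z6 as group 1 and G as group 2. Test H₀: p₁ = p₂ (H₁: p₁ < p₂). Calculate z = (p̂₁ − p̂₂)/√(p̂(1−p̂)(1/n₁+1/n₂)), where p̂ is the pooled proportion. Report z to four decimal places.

z = -3.1866

p̂₁ = 551/3056 = 0.180301, p̂₂ = 484/2247 = 0.215398.
Pooled p̂ = (551+484)/(3056+2247) = 1035/5303 = 0.195173.
SE = √(p̂(1−p̂)(1/n₁+1/n₂)) = √(0.195173·0.804827·0.000772263) = √(0.000121307) = 0.011014.
z = (0.180301 − 0.215398)/0.011014 = -0.035097/0.011014 = -3.1866.
p-value = P(Z < -3.187) ≈ 0.0007.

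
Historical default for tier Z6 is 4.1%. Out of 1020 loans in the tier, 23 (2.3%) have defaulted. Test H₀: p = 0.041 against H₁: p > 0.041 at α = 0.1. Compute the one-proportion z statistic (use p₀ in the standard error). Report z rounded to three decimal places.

z = -2.972

p̂ = 23/1020 = 0.022549.
Standard error under H₀: √(0.041×0.959/1020) = 0.006209.
z = (0.022549 − 0.041)/0.006209 = -0.018451/0.006209 = -2.972.
p-value = P(Z > -2.972) ≈ 0.9985. With α = 0.1, fail to reject H₀.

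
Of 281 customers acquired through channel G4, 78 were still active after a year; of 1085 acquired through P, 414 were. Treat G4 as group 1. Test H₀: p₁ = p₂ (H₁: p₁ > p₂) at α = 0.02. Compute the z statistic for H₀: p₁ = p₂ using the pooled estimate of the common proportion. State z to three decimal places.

z = -3.236

p̂₁ = 78/281 ≈ 0.277580, p̂₂ = 414/1085 ≈ 0.381567.
Pooled p̂ = (78+414)/(281+1085) = 492/1366 = 0.360176.
SE = √(p̂(1−p̂)(1/n₁+1/n₂)) = √(0.360176·0.639824·0.00448038) = √(0.0010325) = 0.032133.
z = (0.277580 − 0.381567)/0.032133 = -0.103987/0.032133 = -3.236.
p-value = P(Z > -3.236) ≈ 0.9994. With α = 0.02, fail to reject H₀.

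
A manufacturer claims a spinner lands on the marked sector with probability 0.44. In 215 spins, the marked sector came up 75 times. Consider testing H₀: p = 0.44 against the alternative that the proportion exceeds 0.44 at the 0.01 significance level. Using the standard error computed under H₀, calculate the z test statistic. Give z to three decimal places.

z = -2.693

p̂ = 75/215 ≈ 0.34884.
Under H₀, SE = √(0.44·0.56/215) = √(0.00114605) = 0.03385.
z = (0.34884 − 0.44)/0.03385 = -0.09116/0.03385 = -2.693.
p-value = P(Z > -2.693) ≈ 0.9965, so at α = 0.01 we fail to reject H₀.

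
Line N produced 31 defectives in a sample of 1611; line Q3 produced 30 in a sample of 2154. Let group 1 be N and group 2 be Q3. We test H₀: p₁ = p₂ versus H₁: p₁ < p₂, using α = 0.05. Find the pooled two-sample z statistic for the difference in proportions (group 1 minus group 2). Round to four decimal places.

z = 1.2781

p̂₁ = 31/1611 ≈ 0.0192427, p̂₂ = 30/2154 ≈ 0.0139276.
Pooled p̂ = (31+30)/(1611+2154) = 61/3765 = 0.0162019.
SE = √(p̂(1−p̂)(1/n₁+1/n₂)) = √(0.0162019·0.9837981·0.00108499) = √(1.7294e-05) = 0.0041586.
z = (0.0192427 − 0.0139276)/0.0041586 = 0.0053151/0.0041586 = 1.2781.
p-value = P(Z < 1.278) ≈ 0.8994; since p > α = 0.05, fail to reject H₀.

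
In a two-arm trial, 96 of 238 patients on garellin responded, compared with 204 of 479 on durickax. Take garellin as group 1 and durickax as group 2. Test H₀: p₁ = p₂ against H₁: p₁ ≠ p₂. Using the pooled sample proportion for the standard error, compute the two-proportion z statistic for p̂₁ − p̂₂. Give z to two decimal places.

p̂₁ = 96/238 ≈ 0.4034, p̂₂ = 204/479 ≈ 0.4259.
Pooled p̂ = (96+204)/(238+479) = 300/717 = 0.4184.
SE = √(p̂(1−p̂)(1/n₁+1/n₂)) = √(0.4184·0.5816·0.00628936) = √(0.00153047) = 0.0391.
z = (0.4034 − 0.4259)/0.0391 = -0.0225/0.0391 = -0.58.
Two-sided p-value ≈ 2·Φ(−0.576) = 0.5648.

z = -0.58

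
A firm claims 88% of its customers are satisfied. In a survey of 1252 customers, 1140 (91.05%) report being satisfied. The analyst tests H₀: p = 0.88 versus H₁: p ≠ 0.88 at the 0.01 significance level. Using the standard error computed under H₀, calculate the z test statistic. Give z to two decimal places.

z = 3.33

p̂ = 1140/1252 ≈ 0.91054.
Under H₀, SE = √(0.88·0.12/1252) = √(8.4345e-05) = 0.00918.
z = (0.91054 − 0.88)/0.00918 = 0.03054/0.00918 = 3.33.
p-value = 2·P(Z > 3.326) ≈ 0.0009. With α = 0.01, reject H₀.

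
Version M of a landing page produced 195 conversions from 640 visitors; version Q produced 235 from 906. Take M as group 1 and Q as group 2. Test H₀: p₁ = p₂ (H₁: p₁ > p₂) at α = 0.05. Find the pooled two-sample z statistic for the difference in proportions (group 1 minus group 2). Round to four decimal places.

p̂₁ = 195/640 = 0.3046875, p̂₂ = 235/906 = 0.2593819.
Pooled p̂ = (195+235)/(640+906) = 430/1546 = 0.2781371.
SE = √(p̂(1−p̂)(1/n₁+1/n₂)) = √(0.2781371·0.7218629·0.00266625) = √(0.000535322) = 0.0231370.
z = (0.3046875 − 0.2593819)/0.0231370 = 0.0453056/0.0231370 = 1.9581.
p-value = P(Z > 1.958) ≈ 0.0251; since p < α = 0.05, reject H₀.

z = 1.9581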